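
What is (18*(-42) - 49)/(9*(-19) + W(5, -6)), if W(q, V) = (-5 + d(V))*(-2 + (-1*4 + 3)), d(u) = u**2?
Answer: 805/264 ≈ 3.0492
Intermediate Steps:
W(q, V) = 15 - 3*V**2 (W(q, V) = (-5 + V**2)*(-2 + (-1*4 + 3)) = (-5 + V**2)*(-2 + (-4 + 3)) = (-5 + V**2)*(-2 - 1) = (-5 + V**2)*(-3) = 15 - 3*V**2)
(18*(-42) - 49)/(9*(-19) + W(5, -6)) = (18*(-42) - 49)/(9*(-19) + (15 - 3*(-6)**2)) = (-756 - 49)/(-171 + (15 - 3*36)) = -805/(-171 + (15 - 108)) = -805/(-171 - 93) = -805/(-264) = -805*(-1/264) = 805/264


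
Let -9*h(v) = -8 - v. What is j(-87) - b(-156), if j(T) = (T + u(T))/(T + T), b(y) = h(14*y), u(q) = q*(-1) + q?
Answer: 4361/18 ≈ 242.28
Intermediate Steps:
h(v) = 8/9 + v/9 (h(v) = -(-8 - v)/9 = 8/9 + v/9)
u(q) = 0 (u(q) = -q + q = 0)
b(y) = 8/9 + 14*y/9 (b(y) = 8/9 + (14*y)/9 = 8/9 + 14*y/9)
j(T) = ½ (j(T) = (T + 0)/(T + T) = T/((2*T)) = T*(1/(2*T)) = ½)
j(-87) - b(-156) = ½ - (8/9 + (14/9)*(-156)) = ½ - (8/9 - 728/3) = ½ - 1*(-2176/9) = ½ + 2176/9 = 4361/18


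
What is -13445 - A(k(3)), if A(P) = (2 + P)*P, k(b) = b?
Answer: -13460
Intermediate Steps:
A(P) = P*(2 + P)
-13445 - A(k(3)) = -13445 - 3*(2 + 3) = -13445 - 3*5 = -13445 - 1*15 = -13445 - 15 = -13460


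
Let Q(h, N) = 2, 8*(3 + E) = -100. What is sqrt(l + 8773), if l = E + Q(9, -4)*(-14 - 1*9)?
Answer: sqrt(34846)/2 ≈ 93.335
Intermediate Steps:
E = -31/2 (E = -3 + (1/8)*(-100) = -3 - 25/2 = -31/2 ≈ -15.500)
l = -123/2 (l = -31/2 + 2*(-14 - 1*9) = -31/2 + 2*(-14 - 9) = -31/2 + 2*(-23) = -31/2 - 46 = -123/2 ≈ -61.500)
sqrt(l + 8773) = sqrt(-123/2 + 8773) = sqrt(17423/2) = sqrt(34846)/2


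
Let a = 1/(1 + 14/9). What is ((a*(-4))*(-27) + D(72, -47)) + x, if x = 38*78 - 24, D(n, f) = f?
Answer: 67511/23 ≈ 2935.3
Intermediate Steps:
a = 9/23 (a = 1/(1 + 14*(⅑)) = 1/(1 + 14/9) = 1/(23/9) = 9/23 ≈ 0.39130)
x = 2940 (x = 2964 - 24 = 2940)
((a*(-4))*(-27) + D(72, -47)) + x = (((9/23)*(-4))*(-27) - 47) + 2940 = (-36/23*(-27) - 47) + 2940 = (972/23 - 47) + 2940 = -109/23 + 2940 = 67511/23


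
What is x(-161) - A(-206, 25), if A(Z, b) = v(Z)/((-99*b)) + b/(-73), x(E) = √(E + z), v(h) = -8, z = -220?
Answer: 61291/180675 + I*√381 ≈ 0.33923 + 19.519*I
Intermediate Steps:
x(E) = √(-220 + E) (x(E) = √(E - 220) = √(-220 + E))
A(Z, b) = -b/73 + 8/(99*b) (A(Z, b) = -8*(-1/(99*b)) + b/(-73) = -(-8)/(99*b) + b*(-1/73) = 8/(99*b) - b/73 = -b/73 + 8/(99*b))
x(-161) - A(-206, 25) = √(-220 - 161) - (-1/73*25 + (8/99)/25) = √(-381) - (-25/73 + (8/99)*(1/25)) = I*√381 - (-25/73 + 8/2475) = I*√381 - 1*(-61291/180675) = I*√381 + 61291/180675 = 61291/180675 + I*√381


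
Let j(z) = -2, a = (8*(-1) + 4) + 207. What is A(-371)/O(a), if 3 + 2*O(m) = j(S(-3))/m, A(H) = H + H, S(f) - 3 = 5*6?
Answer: 301252/611 ≈ 493.05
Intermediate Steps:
S(f) = 33 (S(f) = 3 + 5*6 = 3 + 30 = 33)
A(H) = 2*H
a = 203 (a = (-8 + 4) + 207 = -4 + 207 = 203)
O(m) = -3/2 - 1/m (O(m) = -3/2 + (-2/m)/2 = -3/2 - 1/m)
A(-371)/O(a) = (2*(-371))/(-3/2 - 1/203) = -742/(-3/2 - 1*1/203) = -742/(-3/2 - 1/203) = -742/(-611/406) = -742*(-406/611) = 301252/611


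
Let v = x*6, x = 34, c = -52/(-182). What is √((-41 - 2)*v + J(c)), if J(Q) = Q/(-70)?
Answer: I*√10745705/35 ≈ 93.659*I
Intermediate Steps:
c = 2/7 (c = -52*(-1/182) = 2/7 ≈ 0.28571)
v = 204 (v = 34*6 = 204)
J(Q) = -Q/70 (J(Q) = Q*(-1/70) = -Q/70)
√((-41 - 2)*v + J(c)) = √((-41 - 2)*204 - 1/70*2/7) = √(-43*204 - 1/245) = √(-8772 - 1/245) = √(-2149141/245) = I*√10745705/35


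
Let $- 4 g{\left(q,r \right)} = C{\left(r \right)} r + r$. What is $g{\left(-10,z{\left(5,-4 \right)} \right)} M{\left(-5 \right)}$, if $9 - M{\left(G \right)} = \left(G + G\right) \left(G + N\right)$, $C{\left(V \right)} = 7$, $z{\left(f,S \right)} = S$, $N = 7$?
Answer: $232$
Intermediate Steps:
$M{\left(G \right)} = 9 - 2 G \left(7 + G\right)$ ($M{\left(G \right)} = 9 - \left(G + G\right) \left(G + 7\right) = 9 - 2 G \left(7 + G\right)$)
$g{\left(q,r \right)} = - 2 r$ ($g{\left(q,r \right)} = - \frac{7 r + r}{4} = - \frac{8 r}{4} = - 2 r$)
$g{\left(-10,z{\left(5,-4 \right)} \right)} M{\left(-5 \right)} = \left(-2\right) \left(-4\right) \left(9 - -70 - 2 \left(-5\right)^{2}\right) = 8 \left(9 + 70 - 50\right) = 8 \cdot 29 = 232$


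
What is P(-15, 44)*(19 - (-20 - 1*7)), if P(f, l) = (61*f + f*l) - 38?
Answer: -74198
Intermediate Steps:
P(f, l) = -38 + 61*f + f*l
P(-15, 44)*(19 - (-20 - 1*7)) = (-38 + 61*(-15) - 15*44)*(19 - (-20 - 1*7)) = (-38 - 915 - 660)*(19 - (-20 - 7)) = -1613*(19 - 1*(-27)) = -1613*(19 + 27) = -1613*46 = -74198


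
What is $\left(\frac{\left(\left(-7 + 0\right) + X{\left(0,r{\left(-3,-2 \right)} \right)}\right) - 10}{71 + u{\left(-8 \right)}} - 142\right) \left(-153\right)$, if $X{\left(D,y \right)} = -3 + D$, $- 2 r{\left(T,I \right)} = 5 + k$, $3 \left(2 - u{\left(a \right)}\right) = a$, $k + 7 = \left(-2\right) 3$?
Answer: $\frac{4940982}{227} \approx 21766.0$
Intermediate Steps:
$k = -13$ ($k = -7 - 6 = -13$)
$u{\left(a \right)} = 2 - \frac{a}{3}$
$r{\left(T,I \right)} = 4$ ($r{\left(T,I \right)} = - \frac{5 - 13}{2} = \left(- \frac{1}{2}\right) \left(-8\right) = 4$)
$\left(\frac{\left(\left(-7 + 0\right) + X{\left(0,r{\left(-3,-2 \right)} \right)}\right) - 10}{71 + u{\left(-8 \right)}} - 142\right) \left(-153\right) = \left(\frac{\left(\left(-7 + 0\right) + \left(-3 + 0\right)\right) - 10}{71 + \left(2 - - \frac{8}{3}\right)} - 142\right) \left(-153\right) = \left(\frac{\left(-7 - 3\right) - 10}{71 + \left(2 + \frac{8}{3}\right)} - 142\right) \left(-153\right) = \left(\frac{-10 - 10}{71 + \frac{14}{3}} - 142\right) \left(-153\right) = \left(- \frac{20}{\frac{227}{3}} - 142\right) \left(-153\right) = \left(\left(-20\right) \frac{3}{227} - 142\right) \left(-153\right) = \left(- \frac{60}{227} - 142\right) \left(-153\right) = \left(- \frac{32294}{227}\right) \left(-153\right) = \frac{4940982}{227}$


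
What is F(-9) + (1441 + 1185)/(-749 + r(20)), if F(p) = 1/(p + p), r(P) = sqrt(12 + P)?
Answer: -35964701/10097442 - 10504*sqrt(2)/560969 ≈ -3.5882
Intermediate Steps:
F(p) = 1/(2*p)
F(-9) + (1441 + 1185)/(-749 + r(20)) = (1/2)/(-9) + (1441 + 1185)/(-749 + sqrt(12 + 20)) = (1/2)*(-1/9) + 2626/(-749 + sqrt(32)) = -1/18 + 2626/(-749 + 4*sqrt(2))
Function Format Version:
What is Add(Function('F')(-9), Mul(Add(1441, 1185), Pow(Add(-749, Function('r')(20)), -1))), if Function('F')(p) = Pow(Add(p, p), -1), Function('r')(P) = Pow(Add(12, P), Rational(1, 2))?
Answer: Add(Rational(-35964701, 10097442), Mul(Rational(-10504, 560969), Pow(2, Rational(1, 2)))) ≈ -3.5882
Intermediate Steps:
Function('F')(p) = Mul(Rational(1, 2), Pow(p, -1)) (Function('F')(p) = Pow(Mul(2, p), -1) = Mul(Rational(1, 2), Pow(p, -1)))
Add(Function('F')(-9), Mul(Add(1441, 1185), Pow(Add(-749, Function('r')(20)), -1))) = Add(Mul(Rational(1, 2), Pow(-9, -1)), Mul(Add(1441, 1185), Pow(Add(-749, Pow(Add(12, 20), Rational(1, 2))), -1))) = Add(Mul(Rational(1, 2), Rational(-1, 9)), Mul(2626, Pow(Add(-749, Pow(32, Rational(1, 2))), -1))) = Add(Rational(-1, 18), Mul(2626, Pow(Add(-749, Mul(4, Pow(2, Rational(1, 2)))), -1)))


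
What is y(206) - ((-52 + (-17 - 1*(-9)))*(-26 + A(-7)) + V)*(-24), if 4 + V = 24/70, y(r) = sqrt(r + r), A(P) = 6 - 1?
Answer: 1055328/35 + 2*sqrt(103) ≈ 30173.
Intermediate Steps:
A(P) = 5
y(r) = sqrt(2)*sqrt(r) (y(r) = sqrt(2*r) = sqrt(2)*sqrt(r))
V = -128/35 (V = -4 + 24/70 = -4 + 24*(1/70) = -4 + 12/35 = -128/35 ≈ -3.6571)
y(206) - ((-52 + (-17 - 1*(-9)))*(-26 + A(-7)) + V)*(-24) = sqrt(2)*sqrt(206) - ((-52 + (-17 - 1*(-9)))*(-26 + 5) - 128/35)*(-24) = 2*sqrt(103) - ((-52 + (-17 + 9))*(-21) - 128/35)*(-24) = 2*sqrt(103) - ((-52 - 8)*(-21) - 128/35)*(-24) = 2*sqrt(103) - (-60*(-21) - 128/35)*(-24) = 2*sqrt(103) - (1260 - 128/35)*(-24) = 2*sqrt(103) - 43972*(-24)/35 = 2*sqrt(103) - 1*(-1055328/35) = 2*sqrt(103) + 1055328/35 = 1055328/35 + 2*sqrt(103)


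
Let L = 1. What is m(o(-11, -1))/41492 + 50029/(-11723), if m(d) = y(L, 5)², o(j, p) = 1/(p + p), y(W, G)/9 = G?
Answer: -2052064193/486410716 ≈ -4.2188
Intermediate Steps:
y(W, G) = 9*G
o(j, p) = 1/(2*p)
m(d) = 2025 (m(d) = (9*5)² = 45² = 2025)
m(o(-11, -1))/41492 + 50029/(-11723) = 2025/41492 + 50029/(-11723) = 2025*(1/41492) + 50029*(-1/11723) = 2025/41492 - 50029/11723 = -2052064193/486410716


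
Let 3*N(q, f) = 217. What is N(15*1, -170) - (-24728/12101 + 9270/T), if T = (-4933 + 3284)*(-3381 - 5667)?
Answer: 6714263467757/90274379676 ≈ 74.376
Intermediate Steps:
N(q, f) = 217/3 (N(q, f) = (⅓)*217 = 217/3)
T = 14920152 (T = -1649*(-9048) = 14920152)
N(15*1, -170) - (-24728/12101 + 9270/T) = 217/3 - (-24728/12101 + 9270/14920152) = 217/3 - (-24728*1/12101 + 9270*(1/14920152)) = 217/3 - (-24728/12101 + 1545/2486692) = 217/3 - 1*(-61472223731/30091459892) = 217/3 + 61472223731/30091459892 = 6714263467757/90274379676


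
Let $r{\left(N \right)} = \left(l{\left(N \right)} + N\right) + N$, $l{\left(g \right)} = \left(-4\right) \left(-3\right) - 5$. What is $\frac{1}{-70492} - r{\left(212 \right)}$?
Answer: $- \frac{30382053}{70492} \approx -431.0$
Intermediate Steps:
$l{\left(g \right)} = 7$ ($l{\left(g \right)} = 12 - 5 = 7$)
$r{\left(N \right)} = 7 + 2 N$ ($r{\left(N \right)} = \left(7 + N\right) + N = 7 + 2 N$)
$\frac{1}{-70492} - r{\left(212 \right)} = \frac{1}{-70492} - \left(7 + 2 \cdot 212\right) = - \frac{1}{70492} - \left(7 + 424\right) = - \frac{1}{70492} - 431 = - \frac{30382053}{70492}$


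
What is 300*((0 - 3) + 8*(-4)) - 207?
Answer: -10707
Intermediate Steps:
300*((0 - 3) + 8*(-4)) - 207 = 300*(-3 - 32) - 207 = 300*(-35) - 207 = -10500 - 207 = -10707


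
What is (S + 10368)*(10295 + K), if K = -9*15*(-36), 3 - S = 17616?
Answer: -109797975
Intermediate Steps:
S = -17613 (S = 3 - 1*17616 = 3 - 17616 = -17613)
K = 4860 (K = -135*(-36) = 4860)
(S + 10368)*(10295 + K) = (-17613 + 10368)*(10295 + 4860) = -7245*15155 = -109797975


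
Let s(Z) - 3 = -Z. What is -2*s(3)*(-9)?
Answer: 0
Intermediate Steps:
s(Z) = 3 - Z
-2*s(3)*(-9) = -2*(3 - 1*3)*(-9) = -2*(3 - 3)*(-9) = -2*0*(-9) = 0*(-9) = 0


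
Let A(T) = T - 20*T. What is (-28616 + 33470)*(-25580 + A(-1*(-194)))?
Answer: -142057164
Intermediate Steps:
A(T) = -19*T
(-28616 + 33470)*(-25580 + A(-1*(-194))) = (-28616 + 33470)*(-25580 - (-19)*(-194)) = 4854*(-25580 - 19*194) = 4854*(-25580 - 3686) = 4854*(-29266) = -142057164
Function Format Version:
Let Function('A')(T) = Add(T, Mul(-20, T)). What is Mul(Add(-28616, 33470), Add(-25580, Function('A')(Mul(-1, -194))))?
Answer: -142057164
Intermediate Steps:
Function('A')(T) = Mul(-19, T)
Mul(Add(-28616, 33470), Add(-25580, Function('A')(Mul(-1, -194)))) = Mul(Add(-28616, 33470), Add(-25580, Mul(-19, Mul(-1, -194)))) = Mul(4854, Add(-25580, Mul(-19, 194))) = Mul(4854, Add(-25580, -3686)) = Mul(4854, -29266) = -142057164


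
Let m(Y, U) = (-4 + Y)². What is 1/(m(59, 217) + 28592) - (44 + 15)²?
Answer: -110058776/31617 ≈ -3481.0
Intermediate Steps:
1/(m(59, 217) + 28592) - (44 + 15)² = 1/((-4 + 59)² + 28592) - (44 + 15)² = 1/(55² + 28592) - 1*59² = 1/(3025 + 28592) - 1*3481 = 1/31617 - 3481 = -110058776/31617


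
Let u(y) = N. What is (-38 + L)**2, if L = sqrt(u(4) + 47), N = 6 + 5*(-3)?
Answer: (38 - sqrt(38))**2 ≈ 1013.5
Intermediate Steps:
N = -9 (N = 6 - 15 = -9)
u(y) = -9
L = sqrt(38) (L = sqrt(-9 + 47) = sqrt(38) ≈ 6.1644)
(-38 + L)**2 = (-38 + sqrt(38))**2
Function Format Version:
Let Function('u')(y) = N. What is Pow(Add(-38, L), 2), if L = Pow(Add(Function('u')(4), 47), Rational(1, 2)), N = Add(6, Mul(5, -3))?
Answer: Pow(Add(38, Mul(-1, Pow(38, Rational(1, 2)))), 2) ≈ 1013.5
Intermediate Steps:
N = -9 (N = Add(6, -15) = -9)
Function('u')(y) = -9
L = Pow(38, Rational(1, 2)) (L = Pow(Add(-9, 47), Rational(1, 2)) = Pow(38, Rational(1, 2)) ≈ 6.1644)
Pow(Add(-38, L), 2) = Pow(Add(-38, Pow(38, Rational(1, 2))), 2)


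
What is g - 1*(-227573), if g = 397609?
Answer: 625182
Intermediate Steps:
g - 1*(-227573) = 397609 - 1*(-227573) = 397609 + 227573 = 625182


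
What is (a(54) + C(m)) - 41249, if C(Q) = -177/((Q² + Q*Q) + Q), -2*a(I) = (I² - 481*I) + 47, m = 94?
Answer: -88070533/2961 ≈ -29744.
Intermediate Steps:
a(I) = -47/2 - I²/2 + 481*I/2 (a(I) = -((I² - 481*I) + 47)/2 = -(47 + I² - 481*I)/2 = -47/2 - I²/2 + 481*I/2)
C(Q) = -177/(Q + 2*Q²) (C(Q) = -177/((Q² + Q²) + Q) = -177/(2*Q² + Q) = -177/(Q + 2*Q²))
(a(54) + C(m)) - 41249 = ((-47/2 - ½*54² + (481/2)*54) - 177/(94*(1 + 2*94))) - 41249 = ((-47/2 - ½*2916 + 12987) - 177*1/94/(1 + 188)) - 41249 = ((-47/2 - 1458 + 12987) - 177*1/94/189) - 41249 = (23011/2 - 177*1/94*1/189) - 41249 = (23011/2 - 59/5922) - 41249 = 34067756/2961 - 41249 = -88070533/2961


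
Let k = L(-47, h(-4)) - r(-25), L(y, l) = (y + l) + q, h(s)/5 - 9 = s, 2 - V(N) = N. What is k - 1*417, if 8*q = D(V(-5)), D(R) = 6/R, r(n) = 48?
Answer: -13633/28 ≈ -486.89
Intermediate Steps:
V(N) = 2 - N
h(s) = 45 + 5*s
q = 3/28 (q = (6/(2 - 1*(-5)))/8 = (6/(2 + 5))/8 = (6/7)/8 = (6*(1/7))/8 = (1/8)*(6/7) = 3/28 ≈ 0.10714)
L(y, l) = 3/28 + l + y (L(y, l) = (y + l) + 3/28 = (l + y) + 3/28 = 3/28 + l + y)
k = -1957/28 (k = (3/28 + (45 + 5*(-4)) - 47) - 1*48 = (3/28 + (45 - 20) - 47) - 48 = (3/28 + 25 - 47) - 48 = -613/28 - 48 = -1957/28 ≈ -69.893)
k - 1*417 = -1957/28 - 1*417 = -1957/28 - 417 = -13633/28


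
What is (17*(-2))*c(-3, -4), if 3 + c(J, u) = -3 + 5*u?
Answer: 884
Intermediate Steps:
c(J, u) = -6 + 5*u (c(J, u) = -3 + (-3 + 5*u) = -6 + 5*u)
(17*(-2))*c(-3, -4) = (17*(-2))*(-6 + 5*(-4)) = -34*(-6 - 20) = -34*(-26) = 884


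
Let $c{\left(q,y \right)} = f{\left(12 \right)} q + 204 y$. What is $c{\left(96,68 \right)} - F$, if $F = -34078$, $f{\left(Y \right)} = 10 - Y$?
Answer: $47758$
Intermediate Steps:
$c{\left(q,y \right)} = - 2 q + 204 y$ ($c{\left(q,y \right)} = \left(10 - 12\right) q + 204 y = - 2 q + 204 y$)
$c{\left(96,68 \right)} - F = \left(\left(-2\right) 96 + 204 \cdot 68\right) - -34078 = \left(-192 + 13872\right) + 34078 = 13680 + 34078 = 47758$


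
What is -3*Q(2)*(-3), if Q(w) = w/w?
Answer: 9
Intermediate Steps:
Q(w) = 1
-3*Q(2)*(-3) = -3*1*(-3) = -3*(-3) = 9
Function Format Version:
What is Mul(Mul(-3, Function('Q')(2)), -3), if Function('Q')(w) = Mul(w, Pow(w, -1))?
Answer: 9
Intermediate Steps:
Function('Q')(w) = 1
Mul(Mul(-3, Function('Q')(2)), -3) = Mul(Mul(-3, 1), -3) = Mul(-3, -3) = 9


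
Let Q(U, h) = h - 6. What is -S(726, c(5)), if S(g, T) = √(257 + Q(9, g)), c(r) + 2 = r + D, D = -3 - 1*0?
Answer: -√977 ≈ -31.257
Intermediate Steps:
Q(U, h) = -6 + h
D = -3 (D = -3 + 0 = -3)
c(r) = -5 + r (c(r) = -2 + (r - 3) = -2 + (-3 + r) = -5 + r)
S(g, T) = √(251 + g) (S(g, T) = √(257 + (-6 + g)) = √(251 + g))
-S(726, c(5)) = -√(251 + 726) = -√977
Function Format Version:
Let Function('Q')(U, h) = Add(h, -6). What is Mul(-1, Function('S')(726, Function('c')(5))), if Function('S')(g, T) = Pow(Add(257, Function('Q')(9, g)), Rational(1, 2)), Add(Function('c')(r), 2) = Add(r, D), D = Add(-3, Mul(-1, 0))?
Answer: Mul(-1, Pow(977, Rational(1, 2))) ≈ -31.257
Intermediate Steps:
Function('Q')(U, h) = Add(-6, h)
D = -3 (D = Add(-3, 0) = -3)
Function('c')(r) = Add(-5, r) (Function('c')(r) = Add(-2, Add(r, -3)) = Add(-2, Add(-3, r)) = Add(-5, r))
Function('S')(g, T) = Pow(Add(251, g), Rational(1, 2)) (Function('S')(g, T) = Pow(Add(257, Add(-6, g)), Rational(1, 2)) = Pow(Add(251, g), Rational(1, 2)))
Mul(-1, Function('S')(726, Function('c')(5))) = Mul(-1, Pow(Add(251, 726), Rational(1, 2))) = Mul(-1, Pow(977, Rational(1, 2)))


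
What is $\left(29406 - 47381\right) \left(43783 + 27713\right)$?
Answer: $-1285140600$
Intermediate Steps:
$\left(29406 - 47381\right) \left(43783 + 27713\right) = \left(-17975\right) 71496 = -1285140600$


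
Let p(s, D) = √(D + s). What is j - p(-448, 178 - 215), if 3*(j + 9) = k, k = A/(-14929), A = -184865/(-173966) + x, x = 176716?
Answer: -100865497699/7791415242 - I*√485 ≈ -12.946 - 22.023*I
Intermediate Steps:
A = 30742760521/173966 (A = -184865/(-173966) + 176716 = -184865*(-1/173966) + 176716 = 184865/173966 + 176716 = 30742760521/173966 ≈ 1.7672e+5)
k = -30742760521/2597138414 (k = (30742760521/173966)/(-14929) = (30742760521/173966)*(-1/14929) = -30742760521/2597138414 ≈ -11.837)
j = -100865497699/7791415242 (j = -9 + (⅓)*(-30742760521/2597138414) = -9 - 30742760521/7791415242 = -100865497699/7791415242 ≈ -12.946)
j - p(-448, 178 - 215) = -100865497699/7791415242 - √((178 - 215) - 448) = -100865497699/7791415242 - √(-37 - 448) = -100865497699/7791415242 - √(-485) = -100865497699/7791415242 - I*√485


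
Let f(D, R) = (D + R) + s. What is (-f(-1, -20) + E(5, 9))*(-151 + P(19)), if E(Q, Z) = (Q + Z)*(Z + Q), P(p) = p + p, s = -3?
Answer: -24860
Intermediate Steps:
f(D, R) = -3 + D + R (f(D, R) = (D + R) - 3 = -3 + D + R)
P(p) = 2*p
E(Q, Z) = (Q + Z)² (E(Q, Z) = (Q + Z)*(Q + Z) = (Q + Z)²)
(-f(-1, -20) + E(5, 9))*(-151 + P(19)) = (-(-3 - 1 - 20) + (5 + 9)²)*(-151 + 2*19) = (-1*(-24) + 14²)*(-151 + 38) = (24 + 196)*(-113) = 220*(-113) = -24860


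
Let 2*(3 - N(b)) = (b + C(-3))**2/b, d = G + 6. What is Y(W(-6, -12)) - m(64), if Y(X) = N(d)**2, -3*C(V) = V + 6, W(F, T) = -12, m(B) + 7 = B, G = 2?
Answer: -14591/256 ≈ -56.996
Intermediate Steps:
m(B) = -7 + B
C(V) = -2 - V/3 (C(V) = -(V + 6)/3 = -(6 + V)/3 = -2 - V/3)
d = 8 (d = 2 + 6 = 8)
N(b) = 3 - (-1 + b)**2/(2*b) (N(b) = 3 - (b + (-2 - 1/3*(-3)))**2/(2*b) = 3 - (b + (-2 + 1))**2/(2*b) = 3 - (b - 1)**2/(2*b) = 3 - (-1 + b)**2/(2*b))
Y(X) = 1/256 (Y(X) = (3 - 1/2*(-1 + 8)**2/8)**2 = (3 - 1/2*1/8*7**2)**2 = (3 - 1/2*1/8*49)**2 = (3 - 49/16)**2 = (-1/16)**2 = 1/256)
Y(W(-6, -12)) - m(64) = 1/256 - (-7 + 64) = 1/256 - 1*57 = 1/256 - 57 = -14591/256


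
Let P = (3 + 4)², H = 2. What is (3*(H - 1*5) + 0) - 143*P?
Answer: -7016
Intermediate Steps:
P = 49 (P = 7² = 49)
(3*(H - 1*5) + 0) - 143*P = (3*(2 - 1*5) + 0) - 143*49 = (3*(2 - 5) + 0) - 7007 = (3*(-3) + 0) - 7007 = (-9 + 0) - 7007 = -9 - 7007 = -7016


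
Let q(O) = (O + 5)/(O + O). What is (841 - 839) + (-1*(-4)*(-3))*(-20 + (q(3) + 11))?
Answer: 94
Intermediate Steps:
q(O) = (5 + O)/(2*O) (q(O) = (5 + O)/((2*O)) = (5 + O)*(1/(2*O)) = (5 + O)/(2*O))
(841 - 839) + (-1*(-4)*(-3))*(-20 + (q(3) + 11)) = (841 - 839) + (-1*(-4)*(-3))*(-20 + ((1/2)*(5 + 3)/3 + 11)) = 2 + (4*(-3))*(-20 + ((1/2)*(1/3)*8 + 11)) = 2 - 12*(-20 + (4/3 + 11)) = 2 - 12*(-20 + 37/3) = 2 - 12*(-23/3) = 2 + 92 = 94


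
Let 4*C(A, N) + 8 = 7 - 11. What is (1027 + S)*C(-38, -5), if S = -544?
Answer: -1449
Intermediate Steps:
C(A, N) = -3 (C(A, N) = -2 + (7 - 11)/4 = -2 + (1/4)*(-4) = -2 - 1 = -3)
(1027 + S)*C(-38, -5) = (1027 - 544)*(-3) = 483*(-3) = -1449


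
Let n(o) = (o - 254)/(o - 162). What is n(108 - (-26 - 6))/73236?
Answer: 19/268532 ≈ 7.0755e-5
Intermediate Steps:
n(o) = (-254 + o)/(-162 + o)
n(108 - (-26 - 6))/73236 = ((-254 + (108 - (-26 - 6)))/(-162 + (108 - (-26 - 6))))/73236 = ((-254 + (108 - 1*(-32)))/(-162 + (108 - 1*(-32))))*(1/73236) = ((-254 + (108 + 32))/(-162 + (108 + 32)))*(1/73236) = ((-254 + 140)/(-162 + 140))*(1/73236) = (-114/(-22))*(1/73236) = -1/22*(-114)*(1/73236) = (57/11)*(1/73236) = 19/268532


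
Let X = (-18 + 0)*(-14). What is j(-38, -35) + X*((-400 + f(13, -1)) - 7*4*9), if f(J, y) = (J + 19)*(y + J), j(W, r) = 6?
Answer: -67530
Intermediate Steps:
f(J, y) = (19 + J)*(J + y)
X = 252 (X = -18*(-14) = 252)
j(-38, -35) + X*((-400 + f(13, -1)) - 7*4*9) = 6 + 252*((-400 + (13² + 19*13 + 19*(-1) + 13*(-1))) - 7*4*9) = 6 + 252*((-400 + (169 + 247 - 19 - 13)) - 28*9) = 6 + 252*((-400 + 384) - 252) = 6 + 252*(-16 - 252) = 6 + 252*(-268) = 6 - 67536 = -67530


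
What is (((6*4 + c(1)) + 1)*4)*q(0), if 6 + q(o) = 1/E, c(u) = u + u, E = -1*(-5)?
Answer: -3132/5 ≈ -626.40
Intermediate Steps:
E = 5
c(u) = 2*u
q(o) = -29/5 (q(o) = -6 + 1/5 = -6 + ⅕ = -29/5)
(((6*4 + c(1)) + 1)*4)*q(0) = (((6*4 + 2*1) + 1)*4)*(-29/5) = (((24 + 2) + 1)*4)*(-29/5) = ((26 + 1)*4)*(-29/5) = (27*4)*(-29/5) = 108*(-29/5) = -3132/5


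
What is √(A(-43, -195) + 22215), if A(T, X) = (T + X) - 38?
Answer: √21939 ≈ 148.12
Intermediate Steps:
A(T, X) = -38 + T + X
√(A(-43, -195) + 22215) = √((-38 - 43 - 195) + 22215) = √(-276 + 22215) = √21939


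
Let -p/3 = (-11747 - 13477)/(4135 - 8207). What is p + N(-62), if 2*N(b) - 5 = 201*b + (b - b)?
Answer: -6359531/1018 ≈ -6247.1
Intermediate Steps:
N(b) = 5/2 + 201*b/2 (N(b) = 5/2 + (201*b + (b - b))/2 = 5/2 + (201*b + 0)/2 = 5/2 + (201*b)/2 = 5/2 + 201*b/2)
p = -9459/509 (p = -3*(-11747 - 13477)/(4135 - 8207) = -(-75672)/(-4072) = -(-75672)*(-1)/4072 = -3*3153/509 = -9459/509 ≈ -18.583)
p + N(-62) = -9459/509 + (5/2 + (201/2)*(-62)) = -9459/509 + (5/2 - 6231) = -9459/509 - 12457/2 = -6359531/1018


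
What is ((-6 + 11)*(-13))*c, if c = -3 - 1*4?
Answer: 455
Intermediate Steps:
c = -7 (c = -3 - 4 = -7)
((-6 + 11)*(-13))*c = ((-6 + 11)*(-13))*(-7) = (5*(-13))*(-7) = -65*(-7) = 455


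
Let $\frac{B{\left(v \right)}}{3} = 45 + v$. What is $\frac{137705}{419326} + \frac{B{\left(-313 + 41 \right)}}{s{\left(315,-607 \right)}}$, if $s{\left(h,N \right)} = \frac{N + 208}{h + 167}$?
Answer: $\frac{45898449729}{55770358} \approx 822.99$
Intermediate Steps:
$B{\left(v \right)} = 135 + 3 v$ ($B{\left(v \right)} = 3 \left(45 + v\right) = 135 + 3 v$)
$s{\left(h,N \right)} = \frac{208 + N}{167 + h}$
$\frac{137705}{419326} + \frac{B{\left(-313 + 41 \right)}}{s{\left(315,-607 \right)}} = \frac{137705}{419326} + \frac{135 + 3 \left(-313 + 41\right)}{\frac{1}{167 + 315} \left(208 - 607\right)} = 137705 \cdot \frac{1}{419326} + \frac{135 + 3 \left(-272\right)}{\frac{1}{482} \left(-399\right)} = \frac{137705}{419326} + \frac{135 - 816}{\frac{1}{482} \left(-399\right)} = \frac{137705}{419326} - \frac{681}{- \frac{399}{482}} = \frac{137705}{419326} - - \frac{109414}{133} = \frac{137705}{419326} + \frac{109414}{133} = \frac{45898449729}{55770358}$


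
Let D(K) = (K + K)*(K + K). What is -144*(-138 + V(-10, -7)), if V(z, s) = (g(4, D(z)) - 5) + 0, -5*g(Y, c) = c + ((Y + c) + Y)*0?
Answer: 32112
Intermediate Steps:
D(K) = 4*K**2 (D(K) = (2*K)*(2*K) = 4*K**2)
g(Y, c) = -c/5 (g(Y, c) = -(c + ((Y + c) + Y)*0)/5 = -(c + (c + 2*Y)*0)/5 = -(c + 0)/5 = -c/5)
V(z, s) = -5 - 4*z**2/5 (V(z, s) = (-4*z**2/5 - 5) + 0 = (-5 - 4*z**2/5) + 0 = -5 - 4*z**2/5)
-144*(-138 + V(-10, -7)) = -144*(-138 + (-5 - 4/5*(-10)**2)) = -144*(-138 + (-5 - 4/5*100)) = -144*(-138 + (-5 - 80)) = -144*(-138 - 85) = -144*(-223) = 32112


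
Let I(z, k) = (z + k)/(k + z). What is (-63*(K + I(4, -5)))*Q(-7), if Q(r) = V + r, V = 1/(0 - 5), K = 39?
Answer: 18144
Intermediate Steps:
I(z, k) = 1 (I(z, k) = (k + z)/(k + z) = 1)
V = -⅕ (V = 1/(-5) = -⅕ ≈ -0.20000)
Q(r) = -⅕ + r
(-63*(K + I(4, -5)))*Q(-7) = (-63*(39 + 1))*(-⅕ - 7) = -63*40*(-36/5) = -2520*(-36/5) = 18144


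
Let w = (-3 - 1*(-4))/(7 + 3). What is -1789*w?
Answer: -1789/10 ≈ -178.90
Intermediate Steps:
w = 1/10 (w = (-3 + 4)/10 = 1*(1/10) = 1/10 ≈ 0.10000)
-1789*w = -1789*1/10 = -1789/10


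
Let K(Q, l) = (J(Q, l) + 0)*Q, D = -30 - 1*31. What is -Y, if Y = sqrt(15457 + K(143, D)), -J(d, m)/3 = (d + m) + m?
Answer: -4*sqrt(403) ≈ -80.299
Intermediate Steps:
J(d, m) = -6*m - 3*d (J(d, m) = -3*((d + m) + m) = -3*(d + 2*m) = -6*m - 3*d)
D = -61 (D = -30 - 31 = -61)
K(Q, l) = Q*(-6*l - 3*Q) (K(Q, l) = ((-6*l - 3*Q) + 0)*Q = (-6*l - 3*Q)*Q = Q*(-6*l - 3*Q))
Y = 4*sqrt(403) (Y = sqrt(15457 - 3*143*(143 + 2*(-61))) = sqrt(15457 - 3*143*(143 - 122)) = sqrt(15457 - 3*143*21) = sqrt(15457 - 9009) = sqrt(6448) = 4*sqrt(403) ≈ 80.299)
-Y = -4*sqrt(403)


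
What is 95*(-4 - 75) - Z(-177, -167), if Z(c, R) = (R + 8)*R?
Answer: -34058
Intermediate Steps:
Z(c, R) = R*(8 + R) (Z(c, R) = (8 + R)*R = R*(8 + R))
95*(-4 - 75) - Z(-177, -167) = 95*(-4 - 75) - (-167)*(8 - 167) = 95*(-79) - (-167)*(-159) = -7505 - 1*26553 = -7505 - 26553 = -34058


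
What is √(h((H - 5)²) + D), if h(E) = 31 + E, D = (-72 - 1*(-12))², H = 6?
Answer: 4*√227 ≈ 60.266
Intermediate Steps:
D = 3600 (D = (-72 + 12)² = (-60)² = 3600)
√(h((H - 5)²) + D) = √((31 + (6 - 5)²) + 3600) = √((31 + 1²) + 3600) = √((31 + 1) + 3600) = √(32 + 3600) = √3632 = 4*√227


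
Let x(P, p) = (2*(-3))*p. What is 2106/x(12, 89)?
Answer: -351/89 ≈ -3.9438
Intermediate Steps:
x(P, p) = -6*p
2106/x(12, 89) = 2106/((-6*89)) = 2106/(-534) = 2106*(-1/534) = -351/89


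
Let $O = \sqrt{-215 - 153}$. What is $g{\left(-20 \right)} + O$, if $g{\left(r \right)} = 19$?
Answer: $19 + 4 i \sqrt{23} \approx 19.0 + 19.183 i$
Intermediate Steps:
$O = 4 i \sqrt{23}$ ($O = \sqrt{-368} = 4 i \sqrt{23} \approx 19.183 i$)
$g{\left(-20 \right)} + O = 19 + 4 i \sqrt{23}$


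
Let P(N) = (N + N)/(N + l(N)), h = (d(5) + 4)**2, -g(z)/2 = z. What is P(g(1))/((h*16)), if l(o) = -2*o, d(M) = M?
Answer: -1/648 ≈ -0.0015432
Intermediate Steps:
g(z) = -2*z
h = 81 (h = (5 + 4)**2 = 9**2 = 81)
P(N) = -2 (P(N) = (N + N)/(N - 2*N) = (2*N)/((-N)) = (2*N)*(-1/N) = -2)
P(g(1))/((h*16)) = -2/(81*16) = -2/1296 = -2*1/1296 = -1/648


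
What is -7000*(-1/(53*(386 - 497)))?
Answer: -7000/5883 ≈ -1.1899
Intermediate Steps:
-7000*(-1/(53*(386 - 497))) = -7000/((-111*(-53))) = -7000/5883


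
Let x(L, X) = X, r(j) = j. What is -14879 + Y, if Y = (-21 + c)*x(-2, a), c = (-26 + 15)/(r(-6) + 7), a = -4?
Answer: -14751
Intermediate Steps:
c = -11 (c = (-26 + 15)/(-6 + 7) = -11/1 = -11*1 = -11)
Y = 128 (Y = (-21 - 11)*(-4) = -32*(-4) = 128)
-14879 + Y = -14879 + 128 = -14751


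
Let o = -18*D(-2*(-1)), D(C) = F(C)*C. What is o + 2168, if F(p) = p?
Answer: 2096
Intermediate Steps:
D(C) = C² (D(C) = C*C = C²)
o = -72 (o = -18*(-2*(-1))² = -18*2² = -18*4 = -72)
o + 2168 = -72 + 2168 = 2096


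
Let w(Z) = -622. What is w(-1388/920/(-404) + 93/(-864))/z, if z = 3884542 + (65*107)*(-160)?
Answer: -311/1385871 ≈ -0.00022441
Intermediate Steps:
z = 2771742 (z = 3884542 + 6955*(-160) = 3884542 - 1112800 = 2771742)
w(-1388/920/(-404) + 93/(-864))/z = -622/2771742 = -622*1/2771742 = -311/1385871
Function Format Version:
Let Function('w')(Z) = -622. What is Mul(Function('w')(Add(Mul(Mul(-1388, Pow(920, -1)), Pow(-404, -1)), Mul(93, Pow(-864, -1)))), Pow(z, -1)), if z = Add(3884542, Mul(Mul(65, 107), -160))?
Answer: Rational(-311, 1385871) ≈ -0.00022441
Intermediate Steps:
z = 2771742 (z = Add(3884542, Mul(6955, -160)) = Add(3884542, -1112800) = 2771742)
Mul(Function('w')(Add(Mul(Mul(-1388, Pow(920, -1)), Pow(-404, -1)), Mul(93, Pow(-864, -1)))), Pow(z, -1)) = Mul(-622, Pow(2771742, -1)) = Mul(-622, Rational(1, 2771742)) = Rational(-311, 1385871)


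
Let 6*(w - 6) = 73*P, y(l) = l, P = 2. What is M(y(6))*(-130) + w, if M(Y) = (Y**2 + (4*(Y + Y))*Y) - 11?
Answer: -121979/3 ≈ -40660.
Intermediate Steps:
w = 91/3 (w = 6 + (73*2)/6 = 6 + (1/6)*146 = 6 + 73/3 = 91/3 ≈ 30.333)
M(Y) = -11 + 9*Y**2 (M(Y) = (Y**2 + (4*(2*Y))*Y) - 11 = (Y**2 + (8*Y)*Y) - 11 = (Y**2 + 8*Y**2) - 11 = 9*Y**2 - 11 = -11 + 9*Y**2)
M(y(6))*(-130) + w = (-11 + 9*6**2)*(-130) + 91/3 = (-11 + 9*36)*(-130) + 91/3 = (-11 + 324)*(-130) + 91/3 = 313*(-130) + 91/3 = -40690 + 91/3 = -121979/3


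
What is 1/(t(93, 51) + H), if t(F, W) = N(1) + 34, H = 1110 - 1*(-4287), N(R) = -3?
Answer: 1/5428 ≈ 0.00018423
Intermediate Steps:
H = 5397 (H = 1110 + 4287 = 5397)
t(F, W) = 31 (t(F, W) = -3 + 34 = 31)
1/(t(93, 51) + H) = 1/(31 + 5397) = 1/5428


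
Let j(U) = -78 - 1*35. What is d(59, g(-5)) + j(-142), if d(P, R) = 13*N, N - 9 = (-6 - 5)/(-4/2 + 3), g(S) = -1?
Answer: -139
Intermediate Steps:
N = -2 (N = 9 + (-6 - 5)/(-4/2 + 3) = 9 - 11/(-4*½ + 3) = 9 - 11/(-2 + 3) = 9 - 11/1 = 9 - 11*1 = 9 - 11 = -2)
d(P, R) = -26 (d(P, R) = 13*(-2) = -26)
j(U) = -113 (j(U) = -78 - 35 = -113)
d(59, g(-5)) + j(-142) = -26 - 113 = -139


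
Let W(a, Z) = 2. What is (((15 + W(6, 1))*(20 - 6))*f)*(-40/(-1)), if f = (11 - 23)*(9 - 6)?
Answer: -342720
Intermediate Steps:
f = -36 (f = -12*3 = -36)
(((15 + W(6, 1))*(20 - 6))*f)*(-40/(-1)) = (((15 + 2)*(20 - 6))*(-36))*(-40/(-1)) = ((17*14)*(-36))*(-40*(-1)) = (238*(-36))*40 = -8568*40 = -342720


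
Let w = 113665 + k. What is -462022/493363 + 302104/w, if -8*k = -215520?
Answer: 84084332442/69369304615 ≈ 1.2121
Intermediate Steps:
k = 26940 (k = -⅛*(-215520) = 26940)
w = 140605 (w = 113665 + 26940 = 140605)
-462022/493363 + 302104/w = -462022/493363 + 302104/140605 = 84084332442/69369304615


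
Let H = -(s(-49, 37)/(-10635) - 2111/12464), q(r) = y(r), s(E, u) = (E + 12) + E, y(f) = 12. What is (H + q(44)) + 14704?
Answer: 1950695460821/132554640 ≈ 14716.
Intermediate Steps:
s(E, u) = 12 + 2*E (s(E, u) = (12 + E) + E = 12 + 2*E)
q(r) = 12
H = 21378581/132554640 (H = -((12 + 2*(-49))/(-10635) - 2111/12464) = -((12 - 98)*(-1/10635) - 2111*1/12464) = -(-86*(-1/10635) - 2111/12464) = -(86/10635 - 2111/12464) = -1*(-21378581/132554640) = 21378581/132554640 ≈ 0.16128)
(H + q(44)) + 14704 = (21378581/132554640 + 12) + 14704 = 1612034261/132554640 + 14704 = 1950695460821/132554640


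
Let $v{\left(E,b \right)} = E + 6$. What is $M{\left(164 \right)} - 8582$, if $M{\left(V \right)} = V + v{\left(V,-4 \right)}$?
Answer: $-8248$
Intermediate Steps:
$v{\left(E,b \right)} = 6 + E$
$M{\left(V \right)} = 6 + 2 V$ ($M{\left(V \right)} = V + \left(6 + V\right) = 6 + 2 V$)
$M{\left(164 \right)} - 8582 = \left(6 + 2 \cdot 164\right) - 8582 = \left(6 + 328\right) - 8582 = 334 - 8582 = -8248$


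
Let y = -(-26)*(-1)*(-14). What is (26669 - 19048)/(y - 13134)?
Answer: -7621/12770 ≈ -0.59679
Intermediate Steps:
y = 364 (y = -26*1*(-14) = -26*(-14) = 364)
(26669 - 19048)/(y - 13134) = (26669 - 19048)/(364 - 13134) = 7621/(-12770) = 7621*(-1/12770) = -7621/12770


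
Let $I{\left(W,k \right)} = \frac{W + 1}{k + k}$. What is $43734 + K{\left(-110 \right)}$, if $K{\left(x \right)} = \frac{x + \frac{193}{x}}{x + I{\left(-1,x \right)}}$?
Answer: $\frac{529193693}{12100} \approx 43735.0$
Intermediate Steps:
$I{\left(W,k \right)} = \frac{1 + W}{2 k}$
$K{\left(x \right)} = \frac{x + \frac{193}{x}}{x}$ ($K{\left(x \right)} = \frac{x + \frac{193}{x}}{x + \frac{1 - 1}{2 x}} = \frac{x + \frac{193}{x}}{x + \frac{1}{2} \frac{1}{x} 0} = \frac{x + \frac{193}{x}}{x + 0} = \frac{x + \frac{193}{x}}{x}$)
$43734 + K{\left(-110 \right)} = 43734 + \left(1 + \frac{193}{12100}\right) = 43734 + \frac{12293}{12100} = \frac{529193693}{12100}$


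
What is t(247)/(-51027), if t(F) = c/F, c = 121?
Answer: -121/12603669 ≈ -9.6004e-6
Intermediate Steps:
t(F) = 121/F
t(247)/(-51027) = (121/247)/(-51027) = (121*(1/247))*(-1/51027) = (121/247)*(-1/51027) = -121/12603669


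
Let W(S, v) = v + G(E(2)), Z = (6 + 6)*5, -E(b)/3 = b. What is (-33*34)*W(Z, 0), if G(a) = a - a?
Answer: 0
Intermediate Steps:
E(b) = -3*b
Z = 60 (Z = 12*5 = 60)
G(a) = 0
W(S, v) = v (W(S, v) = v + 0 = v)
(-33*34)*W(Z, 0) = -33*34*0 = -1122*0 = 0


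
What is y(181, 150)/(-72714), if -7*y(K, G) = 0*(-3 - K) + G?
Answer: 25/84833 ≈ 0.00029470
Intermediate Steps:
y(K, G) = -G/7 (y(K, G) = -(0*(-3 - K) + G)/7 = -(0 + G)/7 = -G/7)
y(181, 150)/(-72714) = -1/7*150/(-72714) = -150/7*(-1/72714) = 25/84833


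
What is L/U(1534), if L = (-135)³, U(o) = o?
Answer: -2460375/1534 ≈ -1603.9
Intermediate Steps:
L = -2460375
L/U(1534) = -2460375/1534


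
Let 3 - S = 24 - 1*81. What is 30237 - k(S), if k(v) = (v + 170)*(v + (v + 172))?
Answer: -36923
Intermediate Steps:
S = 60 (S = 3 - (24 - 1*81) = 3 - (24 - 81) = 3 - 1*(-57) = 3 + 57 = 60)
k(v) = (170 + v)*(172 + 2*v) (k(v) = (170 + v)*(v + (172 + v)) = (170 + v)*(172 + 2*v))
30237 - k(S) = 30237 - (29240 + 2*60² + 512*60) = 30237 - (29240 + 2*3600 + 30720) = 30237 - (29240 + 7200 + 30720) = 30237 - 1*67160 = 30237 - 67160 = -36923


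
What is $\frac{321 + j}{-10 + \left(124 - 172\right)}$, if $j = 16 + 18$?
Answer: $- \frac{355}{58} \approx -6.1207$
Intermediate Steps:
$j = 34$
$\frac{321 + j}{-10 + \left(124 - 172\right)} = \frac{321 + 34}{-10 + \left(124 - 172\right)} = \frac{355}{-10 + \left(124 - 172\right)} = \frac{355}{-10 - 48} = \frac{355}{-58} = 355 \left(- \frac{1}{58}\right) = - \frac{355}{58}$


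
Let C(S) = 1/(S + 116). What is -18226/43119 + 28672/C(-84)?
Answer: 39561836750/43119 ≈ 9.1750e+5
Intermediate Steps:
C(S) = 1/(116 + S)
-18226/43119 + 28672/C(-84) = -18226/43119 + 28672/(1/(116 - 84)) = -18226*1/43119 + 28672/(1/32) = -18226/43119 + 28672/(1/32) = -18226/43119 + 28672*32 = -18226/43119 + 917504 = 39561836750/43119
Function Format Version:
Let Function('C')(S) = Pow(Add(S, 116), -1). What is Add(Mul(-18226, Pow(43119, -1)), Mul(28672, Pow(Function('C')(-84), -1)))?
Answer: Rational(39561836750, 43119) ≈ 9.1750e+5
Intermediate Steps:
Function('C')(S) = Pow(Add(116, S), -1)
Add(Mul(-18226, Pow(43119, -1)), Mul(28672, Pow(Function('C')(-84), -1))) = Add(Mul(-18226, Pow(43119, -1)), Mul(28672, Pow(Pow(Add(116, -84), -1), -1))) = Add(Mul(-18226, Rational(1, 43119)), Mul(28672, Pow(Pow(32, -1), -1))) = Add(Rational(-18226, 43119), Mul(28672, Pow(Rational(1, 32), -1))) = Add(Rational(-18226, 43119), Mul(28672, 32)) = Add(Rational(-18226, 43119), 917504) = Rational(39561836750, 43119)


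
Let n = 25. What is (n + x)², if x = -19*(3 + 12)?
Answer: 67600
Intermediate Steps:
x = -285 (x = -19*15 = -285)
(n + x)² = (25 - 285)² = (-260)² = 67600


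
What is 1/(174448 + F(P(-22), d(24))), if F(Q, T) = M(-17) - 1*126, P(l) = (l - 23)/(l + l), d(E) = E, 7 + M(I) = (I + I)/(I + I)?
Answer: 1/174316 ≈ 5.7367e-6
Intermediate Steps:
M(I) = -6 (M(I) = -7 + (I + I)/(I + I) = -7 + (2*I)/((2*I)) = -7 + (2*I)*(1/(2*I)) = -7 + 1 = -6)
P(l) = (-23 + l)/(2*l) (P(l) = (-23 + l)/((2*l)) = (-23 + l)*(1/(2*l)) = (-23 + l)/(2*l))
F(Q, T) = -132 (F(Q, T) = -6 - 1*126 = -6 - 126 = -132)
1/(174448 + F(P(-22), d(24))) = 1/(174448 - 132) = 1/174316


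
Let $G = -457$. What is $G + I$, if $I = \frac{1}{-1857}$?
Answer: $- \frac{848650}{1857} \approx -457.0$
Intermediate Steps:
$I = - \frac{1}{1857} \approx -0.0005385$
$G + I = -457 - \frac{1}{1857} = - \frac{848650}{1857}$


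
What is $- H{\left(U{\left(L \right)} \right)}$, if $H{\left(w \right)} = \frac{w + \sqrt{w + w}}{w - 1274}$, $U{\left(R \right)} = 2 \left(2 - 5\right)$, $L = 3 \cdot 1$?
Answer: $- \frac{3}{640} + \frac{i \sqrt{3}}{640} \approx -0.0046875 + 0.0027063 i$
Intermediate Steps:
$L = 3$
$U{\left(R \right)} = -6$ ($U{\left(R \right)} = 2 \left(-3\right) = -6$)
$H{\left(w \right)} = \frac{w + \sqrt{2} \sqrt{w}}{-1274 + w}$ ($H{\left(w \right)} = \frac{w + \sqrt{2 w}}{w - 1274} = \frac{w + \sqrt{2} \sqrt{w}}{-1274 + w}$)
$- H{\left(U{\left(L \right)} \right)} = - \frac{-6 + \sqrt{2} \sqrt{-6}}{-1274 - 6} = - \frac{-6 + \sqrt{2} i \sqrt{6}}{-1280} = - \frac{\left(-1\right) \left(-6 + 2 i \sqrt{3}\right)}{1280} = - (\frac{3}{640} - \frac{i \sqrt{3}}{640}) = - \frac{3}{640} + \frac{i \sqrt{3}}{640}$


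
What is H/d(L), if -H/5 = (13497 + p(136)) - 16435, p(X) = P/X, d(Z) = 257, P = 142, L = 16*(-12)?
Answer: 998565/17476 ≈ 57.139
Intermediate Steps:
L = -192
p(X) = 142/X
H = 998565/68 (H = -5*((13497 + 142/136) - 16435) = -5*((13497 + 142*(1/136)) - 16435) = -5*((13497 + 71/68) - 16435) = -5*(917867/68 - 16435) = -5*(-199713/68) = 998565/68 ≈ 14685.)
H/d(L) = (998565/68)/257 = (998565/68)*(1/257) = 998565/17476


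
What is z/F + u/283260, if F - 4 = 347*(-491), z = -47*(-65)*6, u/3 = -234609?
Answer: -13900585919/5362206220 ≈ -2.5923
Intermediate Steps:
u = -703827 (u = 3*(-234609) = -703827)
z = 18330 (z = 3055*6 = 18330)
F = -170373 (F = 4 + 347*(-491) = 4 - 170377 = -170373)
z/F + u/283260 = 18330/(-170373) - 703827/283260 = 18330*(-1/170373) - 703827*1/283260 = -6110/56791 - 234609/94420 = -13900585919/5362206220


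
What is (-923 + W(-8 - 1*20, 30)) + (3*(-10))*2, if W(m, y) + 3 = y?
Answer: -956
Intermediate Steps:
W(m, y) = -3 + y
(-923 + W(-8 - 1*20, 30)) + (3*(-10))*2 = (-923 + (-3 + 30)) + (3*(-10))*2 = (-923 + 27) - 30*2 = -896 - 60 = -956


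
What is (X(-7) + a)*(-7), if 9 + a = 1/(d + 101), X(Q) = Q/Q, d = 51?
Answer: 8505/152 ≈ 55.954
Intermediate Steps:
X(Q) = 1
a = -1367/152 (a = -9 + 1/(51 + 101) = -9 + 1/152 = -1367/152 ≈ -8.9934)
(X(-7) + a)*(-7) = (1 - 1367/152)*(-7) = -1215/152*(-7) = 8505/152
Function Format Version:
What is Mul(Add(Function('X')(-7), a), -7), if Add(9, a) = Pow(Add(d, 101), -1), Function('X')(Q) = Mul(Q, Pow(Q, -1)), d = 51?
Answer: Rational(8505, 152) ≈ 55.954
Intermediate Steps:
Function('X')(Q) = 1
a = Rational(-1367, 152) (a = Add(-9, Pow(Add(51, 101), -1)) = Add(-9, Pow(152, -1)) = Add(-9, Rational(1, 152)) = Rational(-1367, 152) ≈ -8.9934)
Mul(Add(Function('X')(-7), a), -7) = Mul(Add(1, Rational(-1367, 152)), -7) = Mul(Rational(-1215, 152), -7) = Rational(8505, 152)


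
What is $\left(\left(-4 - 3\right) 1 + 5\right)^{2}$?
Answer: $4$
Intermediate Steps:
$\left(\left(-4 - 3\right) 1 + 5\right)^{2} = \left(\left(-7\right) 1 + 5\right)^{2} = \left(-7 + 5\right)^{2} = \left(-2\right)^{2} = 4$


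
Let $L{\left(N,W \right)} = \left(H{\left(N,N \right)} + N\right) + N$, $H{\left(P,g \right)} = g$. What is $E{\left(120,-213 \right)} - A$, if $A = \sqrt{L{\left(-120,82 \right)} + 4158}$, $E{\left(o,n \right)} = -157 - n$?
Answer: $56 - 3 \sqrt{422} \approx -5.6279$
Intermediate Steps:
$L{\left(N,W \right)} = 3 N$ ($L{\left(N,W \right)} = \left(N + N\right) + N = 2 N + N = 3 N$)
$A = 3 \sqrt{422}$ ($A = \sqrt{3 \left(-120\right) + 4158} = \sqrt{-360 + 4158} = \sqrt{3798} = 3 \sqrt{422} \approx 61.628$)
$E{\left(120,-213 \right)} - A = \left(-157 - -213\right) - 3 \sqrt{422} = \left(-157 + 213\right) - 3 \sqrt{422} = 56 - 3 \sqrt{422}$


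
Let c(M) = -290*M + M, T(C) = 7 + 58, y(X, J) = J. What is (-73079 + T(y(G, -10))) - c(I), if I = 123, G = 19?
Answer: -37467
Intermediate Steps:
T(C) = 65
c(M) = -289*M
(-73079 + T(y(G, -10))) - c(I) = (-73079 + 65) - (-289)*123 = -73014 - 1*(-35547) = -73014 + 35547 = -37467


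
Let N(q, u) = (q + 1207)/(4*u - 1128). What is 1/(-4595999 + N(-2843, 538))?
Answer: -256/1176576153 ≈ -2.1758e-7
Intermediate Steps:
N(q, u) = (1207 + q)/(-1128 + 4*u)
1/(-4595999 + N(-2843, 538)) = 1/(-4595999 + (1207 - 2843)/(4*(-282 + 538))) = 1/(-4595999 + (1/4)*(-1636)/256) = 1/(-4595999 + (1/4)*(1/256)*(-1636)) = 1/(-4595999 - 409/256) = 1/(-1176576153/256) = -256/1176576153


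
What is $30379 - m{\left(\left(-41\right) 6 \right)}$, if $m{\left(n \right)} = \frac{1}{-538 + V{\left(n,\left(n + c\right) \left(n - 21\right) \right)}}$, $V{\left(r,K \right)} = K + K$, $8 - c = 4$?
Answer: $\frac{3909473509}{128690} \approx 30379.0$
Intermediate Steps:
$c = 4$ ($c = 8 - 4 = 4$)
$V{\left(r,K \right)} = 2 K$
$m{\left(n \right)} = \frac{1}{-538 + 2 \left(-21 + n\right) \left(4 + n\right)}$ ($m{\left(n \right)} = \frac{1}{-538 + 2 \left(n + 4\right) \left(n - 21\right)} = \frac{1}{-538 + 2 \left(4 + n\right) \left(-21 + n\right)} = \frac{1}{-538 + 2 \left(-21 + n\right) \left(4 + n\right)}$)
$30379 - m{\left(\left(-41\right) 6 \right)} = 30379 - \frac{1}{2 \left(-353 + \left(\left(-41\right) 6\right)^{2} - 17 \left(\left(-41\right) 6\right)\right)} = 30379 - \frac{1}{2 \left(-353 + \left(-246\right)^{2} - -4182\right)} = 30379 - \frac{1}{2 \left(-353 + 60516 + 4182\right)} = 30379 - \frac{1}{2 \cdot 64345} = 30379 - \frac{1}{2} \cdot \frac{1}{64345} = 30379 - \frac{1}{128690} = \frac{3909473509}{128690}$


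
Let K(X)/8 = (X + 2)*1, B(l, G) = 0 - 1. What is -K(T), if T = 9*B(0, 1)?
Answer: 56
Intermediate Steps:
B(l, G) = -1
T = -9 (T = 9*(-1) = -9)
K(X) = 16 + 8*X (K(X) = 8*((X + 2)*1) = 8*((2 + X)*1) = 8*(2 + X) = 16 + 8*X)
-K(T) = -(16 + 8*(-9)) = -(16 - 72) = -1*(-56) = 56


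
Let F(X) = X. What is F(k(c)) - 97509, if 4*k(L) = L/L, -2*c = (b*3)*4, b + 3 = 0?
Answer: -390035/4 ≈ -97509.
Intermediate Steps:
b = -3 (b = -3 + 0 = -3)
c = 18 (c = -(-3*3)*4/2 = -(-9)*4/2 = -½*(-36) = 18)
k(L) = ¼ (k(L) = (L/L)/4 = (¼)*1 = ¼)
F(k(c)) - 97509 = ¼ - 97509 = -390035/4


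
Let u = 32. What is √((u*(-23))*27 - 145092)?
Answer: 2*I*√41241 ≈ 406.16*I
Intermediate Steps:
√((u*(-23))*27 - 145092) = √((32*(-23))*27 - 145092) = √(-736*27 - 145092) = √(-19872 - 145092) = √(-164964) = 2*I*√41241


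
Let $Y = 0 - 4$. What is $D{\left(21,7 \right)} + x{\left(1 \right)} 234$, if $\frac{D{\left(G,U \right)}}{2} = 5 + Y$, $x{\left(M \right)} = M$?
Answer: $236$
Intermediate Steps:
$Y = -4$
$D{\left(G,U \right)} = 2$ ($D{\left(G,U \right)} = 2 \left(5 - 4\right) = 2 \cdot 1 = 2$)
$D{\left(21,7 \right)} + x{\left(1 \right)} 234 = 2 + 1 \cdot 234 = 2 + 234 = 236$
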